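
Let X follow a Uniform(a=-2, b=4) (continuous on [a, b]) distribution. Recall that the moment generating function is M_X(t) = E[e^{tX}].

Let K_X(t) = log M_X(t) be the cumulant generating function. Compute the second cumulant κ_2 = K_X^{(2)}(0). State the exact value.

M_X(t) = (e^(4*t) - e^(-2*t))/(6*t)
K_X(t) = log M_X(t) = -log(t) + log(e^(4*t) - e^(-2*t)) - log(6)
dK/dt = (4*t*e^(6*t) + 2*t - e^(6*t) + 1)/(t*e^(6*t) - t)
d^2K/dt^2 = (-36*t^2*e^(6*t) + e^(12*t) - 2*e^(6*t) + 1)/(t^2*e^(12*t) - 2*t^2*e^(6*t) + t^2)

κ_2 = d^2K/dt^2 |_{t=0} = 3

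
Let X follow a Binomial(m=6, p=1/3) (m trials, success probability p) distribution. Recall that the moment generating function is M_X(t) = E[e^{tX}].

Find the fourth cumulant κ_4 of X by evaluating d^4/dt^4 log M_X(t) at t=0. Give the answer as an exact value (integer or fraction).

M_X(t) = (e^(t)/3 + 2/3)^6
K_X(t) = log M_X(t) = 6*log(e^(t)/3 + 2/3)
K′(t) = 6*e^(t)/(e^(t) + 2)
K′′(t) = 12*e^(t)/(e^(2*t) + 4*e^(t) + 4)
K′′′(t) = (-12*e^(2*t) + 24*e^(t))/(e^(3*t) + 6*e^(2*t) + 12*e^(t) + 8)
K′′′′(t) = (12*e^(3*t) - 96*e^(2*t) + 48*e^(t))/(e^(4*t) + 8*e^(3*t) + 24*e^(2*t) + 32*e^(t) + 16)

κ_4 = K′′′′(0) = -4/9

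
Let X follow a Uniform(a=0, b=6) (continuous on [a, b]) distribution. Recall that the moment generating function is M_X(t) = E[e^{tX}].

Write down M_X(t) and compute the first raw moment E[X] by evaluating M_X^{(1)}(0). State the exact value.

E[X] = M′(0) = 3

M_X(t) = (e^(6*t) - 1)/(6*t)
M′(t) = (6*t*e^(6*t) - e^(6*t) + 1)/(6*t^2)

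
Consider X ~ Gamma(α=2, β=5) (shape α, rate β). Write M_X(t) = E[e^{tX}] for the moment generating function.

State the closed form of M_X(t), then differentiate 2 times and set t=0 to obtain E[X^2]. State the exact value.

M_X(t) = 25/(5 - t)^2
dM/dt = -50/(t^3 - 15*t^2 + 75*t - 125)
d^2M/dt^2 = 150/(t^4 - 20*t^3 + 150*t^2 - 500*t + 625)

E[X^2] = d^2M/dt^2 |_{t=0} = 6/25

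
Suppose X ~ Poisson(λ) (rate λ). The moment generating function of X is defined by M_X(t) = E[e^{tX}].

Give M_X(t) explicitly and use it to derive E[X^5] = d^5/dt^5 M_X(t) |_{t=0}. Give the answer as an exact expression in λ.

E[X^5] = M′′′′′(0) = λ*(λ^4 + 10*λ^3 + 25*λ^2 + 15*λ + 1)

M_X(t) = e^(λ*(e^(t) - 1))
M′(t) = λ*e^(-λ)*e^(t)*e^(λ*e^(t))
M′′(t) = (λ^2*e^(2*t)*e^(λ*e^(t)) + λ*e^(t)*e^(λ*e^(t)))*e^(-λ)
M′′′(t) = (λ^3*e^(3*t)*e^(λ*e^(t)) + 3*λ^2*e^(2*t)*e^(λ*e^(t)) + λ*e^(t)*e^(λ*e^(t)))*e^(-λ)
M′′′′(t) = (λ^4*e^(4*t)*e^(λ*e^(t)) + 6*λ^3*e^(3*t)*e^(λ*e^(t)) + 7*λ^2*e^(2*t)*e^(λ*e^(t)) + λ*e^(t)*e^(λ*e^(t)))*e^(-λ)
M′′′′′(t) = (λ^5*e^(5*t)*e^(λ*e^(t)) + 10*λ^4*e^(4*t)*e^(λ*e^(t)) + 25*λ^3*e^(3*t)*e^(λ*e^(t)) + 15*λ^2*e^(2*t)*e^(λ*e^(t)) + λ*e^(t)*e^(λ*e^(t)))*e^(-λ)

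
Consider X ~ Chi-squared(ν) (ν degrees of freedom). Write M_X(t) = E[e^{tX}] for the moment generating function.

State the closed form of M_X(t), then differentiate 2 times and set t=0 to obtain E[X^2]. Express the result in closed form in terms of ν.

E[X^2] = M^(2)(0) = ν*(ν + 2)

M_X(t) = (1 - 2*t)^(-ν/2)
M^(2)(t) = (ν^2 + 2*ν)/(4*t^2*(1 - 2*t)^(ν/2) - 4*t*(1 - 2*t)^(ν/2) + (1 - 2*t)^(ν/2))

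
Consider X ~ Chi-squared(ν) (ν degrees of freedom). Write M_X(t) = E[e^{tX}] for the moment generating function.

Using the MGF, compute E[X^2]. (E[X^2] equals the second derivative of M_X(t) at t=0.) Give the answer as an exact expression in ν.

E[X^2] = M^(2)(0) = ν*(ν + 2)

M_X(t) = (1 - 2*t)^(-ν/2)
M^(2)(t) = (ν^2 + 2*ν)/(4*t^2*(1 - 2*t)^(ν/2) - 4*t*(1 - 2*t)^(ν/2) + (1 - 2*t)^(ν/2))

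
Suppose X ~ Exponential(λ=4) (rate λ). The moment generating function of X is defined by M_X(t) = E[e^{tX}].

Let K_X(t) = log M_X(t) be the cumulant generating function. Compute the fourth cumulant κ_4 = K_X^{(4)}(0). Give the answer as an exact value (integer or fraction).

κ_4 = D^4[K](0) = 3/128

M_X(t) = 4/(4 - t)
K_X(t) = log M_X(t) = -log(4 - t) + 2*log(2)
D^4[K](t) = 6/(t^4 - 16*t^3 + 96*t^2 - 256*t + 256)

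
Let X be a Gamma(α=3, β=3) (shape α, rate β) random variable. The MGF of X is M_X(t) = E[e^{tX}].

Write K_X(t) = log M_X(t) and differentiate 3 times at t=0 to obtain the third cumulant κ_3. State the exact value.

M_X(t) = 27/(3 - t)^3
K_X(t) = log M_X(t) = -3*log(3 - t) + 3*log(3)
D^3[K](t) = -6/(t^3 - 9*t^2 + 27*t - 27)

κ_3 = D^3[K](0) = 2/9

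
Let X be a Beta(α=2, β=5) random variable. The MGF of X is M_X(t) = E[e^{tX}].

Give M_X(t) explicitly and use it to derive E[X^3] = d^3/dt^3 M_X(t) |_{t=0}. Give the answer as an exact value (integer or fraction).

E[X^3] = M^(3)(0) = 1/21

M_X(t) = ₁F₁(2; 7; t)
M^(3)(t) = ₁F₁(5; 10; t)/21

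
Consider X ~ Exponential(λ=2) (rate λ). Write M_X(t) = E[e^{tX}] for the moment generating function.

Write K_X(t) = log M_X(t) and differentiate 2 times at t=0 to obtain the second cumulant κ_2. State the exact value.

M_X(t) = 2/(2 - t)
K_X(t) = log M_X(t) = -log(2 - t) + log(2)
D^2[K](t) = 1/(t^2 - 4*t + 4)

κ_2 = D^2[K](0) = 1/4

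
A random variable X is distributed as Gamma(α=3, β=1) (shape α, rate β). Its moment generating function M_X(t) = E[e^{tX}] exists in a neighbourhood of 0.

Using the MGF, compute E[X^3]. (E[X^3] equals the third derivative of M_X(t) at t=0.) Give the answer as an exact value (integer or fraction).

E[X^3] = M^(3)(0) = 60

M_X(t) = (1 - t)^(-3)
M^(3)(t) = 60/(t^6 - 6*t^5 + 15*t^4 - 20*t^3 + 15*t^2 - 6*t + 1)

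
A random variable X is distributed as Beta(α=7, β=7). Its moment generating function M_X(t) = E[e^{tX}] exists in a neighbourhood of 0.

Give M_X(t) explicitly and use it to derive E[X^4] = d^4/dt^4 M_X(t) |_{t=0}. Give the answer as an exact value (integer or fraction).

M_X(t) = ₁F₁(7; 14; t)
dM/dt = ₁F₁(8; 15; t)/2
d^2M/dt^2 = 4*₁F₁(9; 16; t)/15
d^3M/dt^3 = 3*₁F₁(10; 17; t)/20
d^4M/dt^4 = 3*₁F₁(11; 18; t)/34

E[X^4] = d^4M/dt^4 |_{t=0} = 3/34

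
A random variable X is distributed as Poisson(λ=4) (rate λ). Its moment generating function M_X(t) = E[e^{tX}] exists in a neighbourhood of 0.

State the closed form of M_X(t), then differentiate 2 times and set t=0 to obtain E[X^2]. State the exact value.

M_X(t) = e^(4*e^(t) - 4)
M′(t) = 4*e^(-4)*e^(t)*e^(4*e^(t))
M′′(t) = (16*e^(2*t)*e^(4*e^(t)) + 4*e^(t)*e^(4*e^(t)))*e^(-4)

E[X^2] = M′′(0) = 20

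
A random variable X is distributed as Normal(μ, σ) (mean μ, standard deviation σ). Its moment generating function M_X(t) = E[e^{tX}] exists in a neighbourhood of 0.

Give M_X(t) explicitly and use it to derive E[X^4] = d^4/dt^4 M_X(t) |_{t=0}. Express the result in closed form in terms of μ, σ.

E[X^4] = M^(4)(0) = μ^4 + 6*μ^2*σ^2 + 3*σ^4

M_X(t) = e^(μ*t + σ^2*t^2/2)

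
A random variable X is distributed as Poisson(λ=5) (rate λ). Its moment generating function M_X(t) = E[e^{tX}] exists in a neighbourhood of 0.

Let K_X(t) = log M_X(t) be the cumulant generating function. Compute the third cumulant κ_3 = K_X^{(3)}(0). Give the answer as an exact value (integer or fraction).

κ_3 = K′′′(0) = 5

M_X(t) = e^(5*e^(t) - 5)
K_X(t) = log M_X(t) = 5*e^(t) - 5
K′(t) = 5*e^(t)
K′′(t) = 5*e^(t)
K′′′(t) = 5*e^(t)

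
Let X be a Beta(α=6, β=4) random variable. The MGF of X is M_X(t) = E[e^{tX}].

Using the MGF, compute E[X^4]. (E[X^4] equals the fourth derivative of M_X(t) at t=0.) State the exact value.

E[X^4] = d^4M/dt^4 |_{t=0} = 126/715

M_X(t) = ₁F₁(6; 10; t)
dM/dt = 3*₁F₁(7; 11; t)/5
d^2M/dt^2 = 21*₁F₁(8; 12; t)/55
d^3M/dt^3 = 14*₁F₁(9; 13; t)/55
d^4M/dt^4 = 126*₁F₁(10; 14; t)/715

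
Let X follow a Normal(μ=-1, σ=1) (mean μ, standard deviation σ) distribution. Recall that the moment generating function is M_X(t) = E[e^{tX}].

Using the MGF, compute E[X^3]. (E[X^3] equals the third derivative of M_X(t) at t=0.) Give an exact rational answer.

E[X^3] = d^3M/dt^3 |_{t=0} = -4

M_X(t) = e^(t^2/2 - t)
dM/dt = t*e^(-t)*e^(t^2/2) - e^(-t)*e^(t^2/2)
d^2M/dt^2 = (t^2*e^(t^2/2) - 2*t*e^(t^2/2) + 2*e^(t^2/2))*e^(-t)
d^3M/dt^3 = (t^3*e^(t^2/2) - 3*t^2*e^(t^2/2) + 6*t*e^(t^2/2) - 4*e^(t^2/2))*e^(-t)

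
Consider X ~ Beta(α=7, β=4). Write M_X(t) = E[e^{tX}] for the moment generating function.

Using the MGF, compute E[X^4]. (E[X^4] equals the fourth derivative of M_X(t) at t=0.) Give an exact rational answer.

E[X^4] = M^(4)(0) = 30/143

M_X(t) = ₁F₁(7; 11; t)
M^(4)(t) = 30*₁F₁(11; 15; t)/143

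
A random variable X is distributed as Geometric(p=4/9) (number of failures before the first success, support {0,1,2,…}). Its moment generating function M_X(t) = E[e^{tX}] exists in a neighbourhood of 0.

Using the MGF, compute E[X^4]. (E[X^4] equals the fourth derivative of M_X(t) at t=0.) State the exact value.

M_X(t) = 4/(9*(1 - 5*e^(t)/9))
D^4[M](t) = (-2500*e^(4*t) - 49500*e^(3*t) - 89100*e^(2*t) - 14580*e^(t))/(3125*e^(5*t) - 28125*e^(4*t) + 101250*e^(3*t) - 182250*e^(2*t) + 164025*e^(t) - 59049)

E[X^4] = D^4[M](0) = 4865/32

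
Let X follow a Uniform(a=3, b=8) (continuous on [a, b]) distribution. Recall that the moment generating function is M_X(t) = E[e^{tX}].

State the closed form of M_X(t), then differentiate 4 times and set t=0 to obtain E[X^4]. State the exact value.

E[X^4] = D^4[M](0) = 1301

M_X(t) = (e^(8*t) - e^(3*t))/(5*t)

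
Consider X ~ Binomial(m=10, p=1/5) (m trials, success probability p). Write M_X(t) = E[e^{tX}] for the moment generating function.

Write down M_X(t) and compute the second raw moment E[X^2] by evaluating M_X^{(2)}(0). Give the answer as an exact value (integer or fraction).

E[X^2] = M^(2)(0) = 28/5

M_X(t) = (e^(t)/5 + 4/5)^10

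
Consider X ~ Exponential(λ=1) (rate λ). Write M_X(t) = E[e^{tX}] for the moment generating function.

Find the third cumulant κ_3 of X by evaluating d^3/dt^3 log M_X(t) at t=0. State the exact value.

κ_3 = d^3K/dt^3 |_{t=0} = 2

M_X(t) = 1/(1 - t)
K_X(t) = log M_X(t) = -log(1 - t)
dK/dt = -1/(t - 1)
d^2K/dt^2 = 1/(t^2 - 2*t + 1)
d^3K/dt^3 = -2/(t^3 - 3*t^2 + 3*t - 1)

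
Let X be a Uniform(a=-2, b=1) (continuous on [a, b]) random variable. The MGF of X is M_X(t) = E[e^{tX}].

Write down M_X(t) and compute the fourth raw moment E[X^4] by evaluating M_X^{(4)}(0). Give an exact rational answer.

E[X^4] = M^(4)(0) = 11/5

M_X(t) = (e^(t) - e^(-2*t))/(3*t)
M^(4)(t) = (t^4*e^(3*t) - 16*t^4 - 4*t^3*e^(3*t) - 32*t^3 + 12*t^2*e^(3*t) - 48*t^2 - 24*t*e^(3*t) - 48*t + 24*e^(3*t) - 24)*e^(-2*t)/(3*t^5)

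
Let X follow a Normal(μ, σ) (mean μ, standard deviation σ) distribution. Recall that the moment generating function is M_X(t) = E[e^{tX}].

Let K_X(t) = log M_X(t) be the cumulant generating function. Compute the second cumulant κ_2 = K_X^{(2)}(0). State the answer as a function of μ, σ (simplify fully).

κ_2 = d^2K/dt^2 |_{t=0} = σ^2

M_X(t) = e^(μ*t + σ^2*t^2/2)
K_X(t) = log M_X(t) = μ*t + σ^2*t^2/2
dK/dt = μ + σ^2*t
d^2K/dt^2 = σ^2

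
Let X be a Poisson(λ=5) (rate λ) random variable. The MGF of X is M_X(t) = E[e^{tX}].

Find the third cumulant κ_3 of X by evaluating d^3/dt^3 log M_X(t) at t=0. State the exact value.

κ_3 = D^3[K](0) = 5

M_X(t) = e^(5*e^(t) - 5)
K_X(t) = log M_X(t) = 5*e^(t) - 5
D^3[K](t) = 5*e^(t)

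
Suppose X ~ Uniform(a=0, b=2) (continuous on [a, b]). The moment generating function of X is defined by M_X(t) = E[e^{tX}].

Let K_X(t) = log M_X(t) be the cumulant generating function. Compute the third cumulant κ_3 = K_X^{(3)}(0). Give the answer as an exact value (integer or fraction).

κ_3 = d^3K/dt^3 |_{t=0} = 0

M_X(t) = (e^(2*t) - 1)/(2*t)
K_X(t) = log M_X(t) = -log(t) + log(e^(2*t) - 1) - log(2)
dK/dt = (2*t*e^(2*t) - e^(2*t) + 1)/(t*e^(2*t) - t)
d^2K/dt^2 = (-4*t^2*e^(2*t) + e^(4*t) - 2*e^(2*t) + 1)/(t^2*e^(4*t) - 2*t^2*e^(2*t) + t^2)
d^3K/dt^3 = (8*t^3*e^(4*t) + 8*t^3*e^(2*t) - 2*e^(6*t) + 6*e^(4*t) - 6*e^(2*t) + 2)/(t^3*e^(6*t) - 3*t^3*e^(4*t) + 3*t^3*e^(2*t) - t^3)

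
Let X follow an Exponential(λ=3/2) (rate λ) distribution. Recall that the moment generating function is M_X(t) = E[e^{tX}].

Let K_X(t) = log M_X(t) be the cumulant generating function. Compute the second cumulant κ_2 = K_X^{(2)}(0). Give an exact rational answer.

M_X(t) = 3/(2*(3/2 - t))
K_X(t) = log M_X(t) = -log(3/2 - t) - log(2) + log(3)
dK/dt = -2/(2*t - 3)
d^2K/dt^2 = 4/(4*t^2 - 12*t + 9)

κ_2 = d^2K/dt^2 |_{t=0} = 4/9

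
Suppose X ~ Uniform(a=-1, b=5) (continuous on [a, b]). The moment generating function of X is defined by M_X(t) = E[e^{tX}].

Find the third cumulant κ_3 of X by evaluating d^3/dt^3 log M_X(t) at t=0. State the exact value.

κ_3 = K′′′(0) = 0

M_X(t) = (e^(5*t) - e^(-t))/(6*t)
K_X(t) = log M_X(t) = -log(t) + log(e^(5*t) - e^(-t)) - log(6)
K′(t) = (5*t*e^(6*t) + t - e^(6*t) + 1)/(t*e^(6*t) - t)
K′′(t) = (-36*t^2*e^(6*t) + e^(12*t) - 2*e^(6*t) + 1)/(t^2*e^(12*t) - 2*t^2*e^(6*t) + t^2)
K′′′(t) = (216*t^3*e^(12*t) + 216*t^3*e^(6*t) - 2*e^(18*t) + 6*e^(12*t) - 6*e^(6*t) + 2)/(t^3*e^(18*t) - 3*t^3*e^(12*t) + 3*t^3*e^(6*t) - t^3)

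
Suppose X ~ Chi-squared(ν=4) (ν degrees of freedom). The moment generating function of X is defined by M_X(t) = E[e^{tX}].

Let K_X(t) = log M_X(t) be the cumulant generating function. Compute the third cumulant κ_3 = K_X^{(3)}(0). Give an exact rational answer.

κ_3 = K′′′(0) = 32

M_X(t) = (1 - 2*t)^(-2)
K_X(t) = log M_X(t) = -2*log(1 - 2*t)
K′(t) = -4/(2*t - 1)
K′′(t) = 8/(4*t^2 - 4*t + 1)
K′′′(t) = -32/(8*t^3 - 12*t^2 + 6*t - 1)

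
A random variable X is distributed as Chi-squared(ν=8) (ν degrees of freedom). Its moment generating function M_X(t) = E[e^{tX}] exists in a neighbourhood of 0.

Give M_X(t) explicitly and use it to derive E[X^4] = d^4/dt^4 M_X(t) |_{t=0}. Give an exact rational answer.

E[X^4] = D^4[M](0) = 13440

M_X(t) = (1 - 2*t)^(-4)
D^4[M](t) = 13440/(256*t^8 - 1024*t^7 + 1792*t^6 - 1792*t^5 + 1120*t^4 - 448*t^3 + 112*t^2 - 16*t + 1)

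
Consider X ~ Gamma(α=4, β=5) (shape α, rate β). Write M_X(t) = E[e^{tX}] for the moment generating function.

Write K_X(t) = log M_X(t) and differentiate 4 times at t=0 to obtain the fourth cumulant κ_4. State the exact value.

κ_4 = D^4[K](0) = 24/625

M_X(t) = 625/(5 - t)^4
K_X(t) = log M_X(t) = -4*log(5 - t) + 4*log(5)
D^4[K](t) = 24/(t^4 - 20*t^3 + 150*t^2 - 500*t + 625)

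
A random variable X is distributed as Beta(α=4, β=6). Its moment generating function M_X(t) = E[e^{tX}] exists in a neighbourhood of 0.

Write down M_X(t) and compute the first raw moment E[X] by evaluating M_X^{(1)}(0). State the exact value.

M_X(t) = ₁F₁(4; 10; t)
M^(1)(t) = 2*₁F₁(5; 11; t)/5

E[X] = M^(1)(0) = 2/5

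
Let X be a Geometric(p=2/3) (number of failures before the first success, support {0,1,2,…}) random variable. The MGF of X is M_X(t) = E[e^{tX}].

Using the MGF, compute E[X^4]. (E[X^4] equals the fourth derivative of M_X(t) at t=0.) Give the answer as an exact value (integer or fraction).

M_X(t) = 2/(3*(1 - e^(t)/3))
M^(4)(t) = (-2*e^(4*t) - 66*e^(3*t) - 198*e^(2*t) - 54*e^(t))/(e^(5*t) - 15*e^(4*t) + 90*e^(3*t) - 270*e^(2*t) + 405*e^(t) - 243)

E[X^4] = M^(4)(0) = 10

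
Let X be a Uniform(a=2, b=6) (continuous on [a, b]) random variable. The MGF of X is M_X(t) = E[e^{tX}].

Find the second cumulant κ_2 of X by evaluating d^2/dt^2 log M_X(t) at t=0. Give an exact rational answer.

κ_2 = d^2K/dt^2 |_{t=0} = 4/3

M_X(t) = (e^(6*t) - e^(2*t))/(4*t)
K_X(t) = log M_X(t) = -log(t) + log(e^(6*t) - e^(2*t)) - 2*log(2)
dK/dt = (6*t*e^(4*t) - 2*t - e^(4*t) + 1)/(t*e^(4*t) - t)
d^2K/dt^2 = (-16*t^2*e^(4*t) + e^(8*t) - 2*e^(4*t) + 1)/(t^2*e^(8*t) - 2*t^2*e^(4*t) + t^2)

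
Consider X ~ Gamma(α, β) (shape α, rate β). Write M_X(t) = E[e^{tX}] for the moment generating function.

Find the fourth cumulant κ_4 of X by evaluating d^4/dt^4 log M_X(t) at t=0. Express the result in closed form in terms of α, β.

M_X(t) = (β/(β - t))^α
K_X(t) = log M_X(t) = α*(log(β) - log(β - t))
D^4[K](t) = 6*α/(β^4 - 4*β^3*t + 6*β^2*t^2 - 4*β*t^3 + t^4)

κ_4 = D^4[K](0) = 6*α/β^4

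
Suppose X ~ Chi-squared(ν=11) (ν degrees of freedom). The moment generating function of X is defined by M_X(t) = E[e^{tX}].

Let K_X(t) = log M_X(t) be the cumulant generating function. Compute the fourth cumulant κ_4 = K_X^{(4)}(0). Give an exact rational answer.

κ_4 = K^(4)(0) = 528

M_X(t) = (1 - 2*t)^(-11/2)
K_X(t) = log M_X(t) = -11*log(1 - 2*t)/2
K^(4)(t) = 528/(16*t^4 - 32*t^3 + 24*t^2 - 8*t + 1)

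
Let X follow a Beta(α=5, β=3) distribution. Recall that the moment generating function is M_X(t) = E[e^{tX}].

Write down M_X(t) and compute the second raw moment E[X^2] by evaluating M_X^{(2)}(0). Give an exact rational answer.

M_X(t) = ₁F₁(5; 8; t)
dM/dt = 5*₁F₁(6; 9; t)/8
d^2M/dt^2 = 5*₁F₁(7; 10; t)/12

E[X^2] = d^2M/dt^2 |_{t=0} = 5/12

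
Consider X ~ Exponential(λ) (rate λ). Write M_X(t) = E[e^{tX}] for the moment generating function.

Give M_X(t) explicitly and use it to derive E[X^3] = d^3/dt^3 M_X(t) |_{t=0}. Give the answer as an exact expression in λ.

E[X^3] = D^3[M](0) = 6/λ^3

M_X(t) = λ/(λ - t)
D^3[M](t) = 6*λ/(λ^4 - 4*λ^3*t + 6*λ^2*t^2 - 4*λ*t^3 + t^4)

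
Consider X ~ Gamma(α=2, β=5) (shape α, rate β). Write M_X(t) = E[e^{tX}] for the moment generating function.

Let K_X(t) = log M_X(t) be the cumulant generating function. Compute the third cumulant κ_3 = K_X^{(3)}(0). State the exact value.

κ_3 = d^3K/dt^3 |_{t=0} = 4/125

M_X(t) = 25/(5 - t)^2
K_X(t) = log M_X(t) = -2*log(5 - t) + 2*log(5)
dK/dt = -2/(t - 5)
d^2K/dt^2 = 2/(t^2 - 10*t + 25)
d^3K/dt^3 = -4/(t^3 - 15*t^2 + 75*t - 125)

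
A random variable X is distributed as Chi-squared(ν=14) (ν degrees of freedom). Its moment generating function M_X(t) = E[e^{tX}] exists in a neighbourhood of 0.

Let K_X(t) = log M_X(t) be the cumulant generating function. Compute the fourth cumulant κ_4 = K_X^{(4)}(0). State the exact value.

M_X(t) = (1 - 2*t)^(-7)
K_X(t) = log M_X(t) = -7*log(1 - 2*t)
K′(t) = -14/(2*t - 1)
K′′(t) = 28/(4*t^2 - 4*t + 1)
K′′′(t) = -112/(8*t^3 - 12*t^2 + 6*t - 1)
K′′′′(t) = 672/(16*t^4 - 32*t^3 + 24*t^2 - 8*t + 1)

κ_4 = K′′′′(0) = 672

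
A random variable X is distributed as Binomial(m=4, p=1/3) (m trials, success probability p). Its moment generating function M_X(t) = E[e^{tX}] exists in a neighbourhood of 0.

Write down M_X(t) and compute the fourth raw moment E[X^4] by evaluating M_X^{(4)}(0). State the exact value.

E[X^4] = M′′′′(0) = 440/27

M_X(t) = (e^(t)/3 + 2/3)^4
M′(t) = 4*e^(4*t)/81 + 8*e^(3*t)/27 + 16*e^(2*t)/27 + 32*e^(t)/81
M′′(t) = 16*e^(4*t)/81 + 8*e^(3*t)/9 + 32*e^(2*t)/27 + 32*e^(t)/81
M′′′(t) = 64*e^(4*t)/81 + 8*e^(3*t)/3 + 64*e^(2*t)/27 + 32*e^(t)/81
M′′′′(t) = 256*e^(4*t)/81 + 8*e^(3*t) + 128*e^(2*t)/27 + 32*e^(t)/81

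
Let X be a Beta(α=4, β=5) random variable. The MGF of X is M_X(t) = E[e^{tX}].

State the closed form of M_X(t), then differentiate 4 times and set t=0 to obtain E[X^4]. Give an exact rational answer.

E[X^4] = D^4[M](0) = 7/99

M_X(t) = ₁F₁(4; 9; t)
D^4[M](t) = 7*₁F₁(8; 13; t)/99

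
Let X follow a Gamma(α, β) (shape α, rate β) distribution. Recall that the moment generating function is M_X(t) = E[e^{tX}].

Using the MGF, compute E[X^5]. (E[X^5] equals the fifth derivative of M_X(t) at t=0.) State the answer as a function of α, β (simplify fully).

M_X(t) = (β/(β - t))^α
dM/dt = -α*β^α*(1/(β - t))^α/(-β + t)
d^2M/dt^2 = (α^2*β^α*(1/(β - t))^α + α*β^α*(1/(β - t))^α)/(β^2 - 2*β*t + t^2)
d^3M/dt^3 = (-α^3*β^α*(1/(β - t))^α - 3*α^2*β^α*(1/(β - t))^α - 2*α*β^α*(1/(β - t))^α)/(-β^3 + 3*β^2*t - 3*β*t^2 + t^3)
d^4M/dt^4 = (α^4*β^α*(1/(β - t))^α + 6*α^3*β^α*(1/(β - t))^α + 11*α^2*β^α*(1/(β - t))^α + 6*α*β^α*(1/(β - t))^α)/(β^4 - 4*β^3*t + 6*β^2*t^2 - 4*β*t^3 + t^4)

E[X^5] = d^5M/dt^5 |_{t=0} = α*(α^4 + 10*α^3 + 35*α^2 + 50*α + 24)/β^5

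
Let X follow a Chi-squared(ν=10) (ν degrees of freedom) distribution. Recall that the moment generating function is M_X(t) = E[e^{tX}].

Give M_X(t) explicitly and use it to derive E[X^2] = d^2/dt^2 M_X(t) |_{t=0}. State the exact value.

M_X(t) = (1 - 2*t)^(-5)
dM/dt = 10/(64*t^6 - 192*t^5 + 240*t^4 - 160*t^3 + 60*t^2 - 12*t + 1)
d^2M/dt^2 = -120/(128*t^7 - 448*t^6 + 672*t^5 - 560*t^4 + 280*t^3 - 84*t^2 + 14*t - 1)

E[X^2] = d^2M/dt^2 |_{t=0} = 120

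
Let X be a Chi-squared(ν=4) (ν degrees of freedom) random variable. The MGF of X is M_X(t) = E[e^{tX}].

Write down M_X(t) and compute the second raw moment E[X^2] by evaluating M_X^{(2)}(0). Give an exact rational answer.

M_X(t) = (1 - 2*t)^(-2)
M^(2)(t) = 24/(16*t^4 - 32*t^3 + 24*t^2 - 8*t + 1)

E[X^2] = M^(2)(0) = 24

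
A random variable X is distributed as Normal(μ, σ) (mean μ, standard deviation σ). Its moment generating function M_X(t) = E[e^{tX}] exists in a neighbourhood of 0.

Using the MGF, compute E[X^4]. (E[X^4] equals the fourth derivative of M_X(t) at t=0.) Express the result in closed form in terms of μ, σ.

E[X^4] = M^(4)(0) = μ^4 + 6*μ^2*σ^2 + 3*σ^4

M_X(t) = e^(μ*t + σ^2*t^2/2)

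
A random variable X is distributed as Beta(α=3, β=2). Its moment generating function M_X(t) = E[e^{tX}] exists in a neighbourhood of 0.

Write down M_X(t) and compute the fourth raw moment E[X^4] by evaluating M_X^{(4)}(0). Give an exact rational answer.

M_X(t) = ₁F₁(3; 5; t)
D^4[M](t) = 3*₁F₁(7; 9; t)/14

E[X^4] = D^4[M](0) = 3/14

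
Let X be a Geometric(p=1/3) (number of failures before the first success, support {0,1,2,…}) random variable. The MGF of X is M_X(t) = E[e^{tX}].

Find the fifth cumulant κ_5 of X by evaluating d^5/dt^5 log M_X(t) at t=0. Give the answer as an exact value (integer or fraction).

κ_5 = d^5K/dt^5 |_{t=0} = 2190

M_X(t) = 1/(3*(1 - 2*e^(t)/3))
K_X(t) = log M_X(t) = -log(1 - 2*e^(t)/3) - log(3)
dK/dt = -2*e^(t)/(2*e^(t) - 3)
d^2K/dt^2 = 6*e^(t)/(4*e^(2*t) - 12*e^(t) + 9)
d^3K/dt^3 = (-12*e^(2*t) - 18*e^(t))/(8*e^(3*t) - 36*e^(2*t) + 54*e^(t) - 27)
d^4K/dt^4 = (24*e^(3*t) + 144*e^(2*t) + 54*e^(t))/(16*e^(4*t) - 96*e^(3*t) + 216*e^(2*t) - 216*e^(t) + 81)
d^5K/dt^5 = (-48*e^(4*t) - 792*e^(3*t) - 1188*e^(2*t) - 162*e^(t))/(32*e^(5*t) - 240*e^(4*t) + 720*e^(3*t) - 1080*e^(2*t) + 810*e^(t) - 243)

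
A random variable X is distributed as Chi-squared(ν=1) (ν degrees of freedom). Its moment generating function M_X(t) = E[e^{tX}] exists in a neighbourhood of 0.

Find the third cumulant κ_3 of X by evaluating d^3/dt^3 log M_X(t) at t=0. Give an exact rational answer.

M_X(t) = 1/√(1 - 2*t)
K_X(t) = log M_X(t) = -log(1 - 2*t)/2
K^(3)(t) = -8/(8*t^3 - 12*t^2 + 6*t - 1)

κ_3 = K^(3)(0) = 8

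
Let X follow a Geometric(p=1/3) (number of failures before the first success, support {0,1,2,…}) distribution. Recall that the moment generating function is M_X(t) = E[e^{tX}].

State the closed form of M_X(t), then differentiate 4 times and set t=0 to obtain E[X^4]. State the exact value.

M_X(t) = 1/(3*(1 - 2*e^(t)/3))
M′(t) = 2*e^(t)/(4*e^(2*t) - 12*e^(t) + 9)
M′′(t) = (-4*e^(2*t) - 6*e^(t))/(8*e^(3*t) - 36*e^(2*t) + 54*e^(t) - 27)
M′′′(t) = (8*e^(3*t) + 48*e^(2*t) + 18*e^(t))/(16*e^(4*t) - 96*e^(3*t) + 216*e^(2*t) - 216*e^(t) + 81)
M′′′′(t) = (-16*e^(4*t) - 264*e^(3*t) - 396*e^(2*t) - 54*e^(t))/(32*e^(5*t) - 240*e^(4*t) + 720*e^(3*t) - 1080*e^(2*t) + 810*e^(t) - 243)

E[X^4] = M′′′′(0) = 730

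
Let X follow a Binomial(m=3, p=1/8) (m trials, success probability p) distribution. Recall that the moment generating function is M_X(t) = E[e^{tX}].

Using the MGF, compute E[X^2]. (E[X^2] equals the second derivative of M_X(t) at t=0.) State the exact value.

M_X(t) = (e^(t)/8 + 7/8)^3
D^2[M](t) = 9*e^(3*t)/512 + 21*e^(2*t)/128 + 147*e^(t)/512

E[X^2] = D^2[M](0) = 15/32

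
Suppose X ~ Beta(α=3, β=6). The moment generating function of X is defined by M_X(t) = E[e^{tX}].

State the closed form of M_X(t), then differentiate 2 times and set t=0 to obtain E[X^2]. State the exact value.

M_X(t) = ₁F₁(3; 9; t)
M^(2)(t) = 2*₁F₁(5; 11; t)/15

E[X^2] = M^(2)(0) = 2/15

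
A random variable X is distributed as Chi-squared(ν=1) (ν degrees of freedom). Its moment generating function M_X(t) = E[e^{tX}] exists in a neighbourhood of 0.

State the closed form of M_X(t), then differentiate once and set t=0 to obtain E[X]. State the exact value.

E[X] = M^(1)(0) = 1

M_X(t) = 1/√(1 - 2*t)
M^(1)(t) = -1/(2*t*√(1 - 2*t) - √(1 - 2*t))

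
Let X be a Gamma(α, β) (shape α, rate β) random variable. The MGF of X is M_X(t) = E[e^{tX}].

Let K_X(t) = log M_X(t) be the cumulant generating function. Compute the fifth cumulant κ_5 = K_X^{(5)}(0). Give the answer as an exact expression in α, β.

M_X(t) = (β/(β - t))^α
K_X(t) = log M_X(t) = α*(log(β) - log(β - t))
D^5[K](t) = -24*α/(-β^5 + 5*β^4*t - 10*β^3*t^2 + 10*β^2*t^3 - 5*β*t^4 + t^5)

κ_5 = D^5[K](0) = 24*α/β^5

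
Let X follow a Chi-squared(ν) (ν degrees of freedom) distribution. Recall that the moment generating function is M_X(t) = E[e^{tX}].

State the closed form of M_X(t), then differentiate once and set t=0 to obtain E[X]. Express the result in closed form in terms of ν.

E[X] = D[M](0) = ν

M_X(t) = (1 - 2*t)^(-ν/2)
D[M](t) = -ν/(2*t*(1 - 2*t)^(ν/2) - (1 - 2*t)^(ν/2))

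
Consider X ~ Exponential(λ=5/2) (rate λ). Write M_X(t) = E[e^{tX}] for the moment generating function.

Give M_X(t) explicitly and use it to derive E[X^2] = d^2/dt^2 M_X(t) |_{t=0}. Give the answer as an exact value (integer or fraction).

M_X(t) = 5/(2*(5/2 - t))
M′(t) = 10/(4*t^2 - 20*t + 25)
M′′(t) = -40/(8*t^3 - 60*t^2 + 150*t - 125)

E[X^2] = M′′(0) = 8/25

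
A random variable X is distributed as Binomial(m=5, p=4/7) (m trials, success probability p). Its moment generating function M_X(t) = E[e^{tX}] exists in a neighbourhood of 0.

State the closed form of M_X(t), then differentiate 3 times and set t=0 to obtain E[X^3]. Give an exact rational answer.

M_X(t) = (4*e^(t)/7 + 3/7)^5
M′(t) = 5120*e^(5*t)/16807 + 15360*e^(4*t)/16807 + 17280*e^(3*t)/16807 + 8640*e^(2*t)/16807 + 1620*e^(t)/16807
M′′(t) = 25600*e^(5*t)/16807 + 61440*e^(4*t)/16807 + 51840*e^(3*t)/16807 + 17280*e^(2*t)/16807 + 1620*e^(t)/16807
M′′′(t) = 128000*e^(5*t)/16807 + 245760*e^(4*t)/16807 + 155520*e^(3*t)/16807 + 34560*e^(2*t)/16807 + 1620*e^(t)/16807

E[X^3] = M′′′(0) = 11540/343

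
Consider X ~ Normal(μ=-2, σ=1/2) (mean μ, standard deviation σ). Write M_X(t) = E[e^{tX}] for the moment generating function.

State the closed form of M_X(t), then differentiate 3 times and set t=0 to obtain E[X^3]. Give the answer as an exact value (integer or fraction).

E[X^3] = D^3[M](0) = -19/2

M_X(t) = e^(t^2/8 - 2*t)
D^3[M](t) = (t^3*e^(t^2/8) - 24*t^2*e^(t^2/8) + 204*t*e^(t^2/8) - 608*e^(t^2/8))*e^(-2*t)/64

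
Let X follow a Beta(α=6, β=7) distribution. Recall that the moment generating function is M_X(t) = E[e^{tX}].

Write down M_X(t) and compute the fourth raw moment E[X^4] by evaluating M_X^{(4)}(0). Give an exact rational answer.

M_X(t) = ₁F₁(6; 13; t)
M^(4)(t) = 9*₁F₁(10; 17; t)/130

E[X^4] = M^(4)(0) = 9/130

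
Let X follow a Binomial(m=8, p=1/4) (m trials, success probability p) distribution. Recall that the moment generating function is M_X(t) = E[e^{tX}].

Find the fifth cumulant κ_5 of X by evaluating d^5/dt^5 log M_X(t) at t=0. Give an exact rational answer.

M_X(t) = (e^(t)/4 + 3/4)^8
K_X(t) = log M_X(t) = 8*log(e^(t)/4 + 3/4)
dK/dt = 8*e^(t)/(e^(t) + 3)
d^2K/dt^2 = 24*e^(t)/(e^(2*t) + 6*e^(t) + 9)
d^3K/dt^3 = (-24*e^(2*t) + 72*e^(t))/(e^(3*t) + 9*e^(2*t) + 27*e^(t) + 27)
d^4K/dt^4 = (24*e^(3*t) - 288*e^(2*t) + 216*e^(t))/(e^(4*t) + 12*e^(3*t) + 54*e^(2*t) + 108*e^(t) + 81)
d^5K/dt^5 = (-24*e^(4*t) + 792*e^(3*t) - 2376*e^(2*t) + 648*e^(t))/(e^(5*t) + 15*e^(4*t) + 90*e^(3*t) + 270*e^(2*t) + 405*e^(t) + 243)

κ_5 = d^5K/dt^5 |_{t=0} = -15/16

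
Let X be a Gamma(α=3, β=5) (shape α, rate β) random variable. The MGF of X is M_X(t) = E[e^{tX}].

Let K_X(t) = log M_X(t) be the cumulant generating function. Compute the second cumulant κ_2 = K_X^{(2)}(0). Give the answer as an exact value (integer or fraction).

κ_2 = D^2[K](0) = 3/25

M_X(t) = 125/(5 - t)^3
K_X(t) = log M_X(t) = -3*log(5 - t) + 3*log(5)
D^2[K](t) = 3/(t^2 - 10*t + 25)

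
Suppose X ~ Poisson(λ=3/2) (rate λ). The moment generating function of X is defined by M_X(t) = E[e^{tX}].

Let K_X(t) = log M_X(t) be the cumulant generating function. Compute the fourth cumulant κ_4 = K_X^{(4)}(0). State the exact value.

M_X(t) = e^(3*e^(t)/2 - 3/2)
K_X(t) = log M_X(t) = 3*e^(t)/2 - 3/2
K^(4)(t) = 3*e^(t)/2

κ_4 = K^(4)(0) = 3/2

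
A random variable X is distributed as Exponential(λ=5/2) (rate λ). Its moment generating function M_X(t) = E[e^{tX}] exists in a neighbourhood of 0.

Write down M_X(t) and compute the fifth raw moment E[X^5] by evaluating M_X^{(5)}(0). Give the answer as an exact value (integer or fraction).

M_X(t) = 5/(2*(5/2 - t))
dM/dt = 10/(4*t^2 - 20*t + 25)
d^2M/dt^2 = -40/(8*t^3 - 60*t^2 + 150*t - 125)
d^3M/dt^3 = 240/(16*t^4 - 160*t^3 + 600*t^2 - 1000*t + 625)
d^4M/dt^4 = -1920/(32*t^5 - 400*t^4 + 2000*t^3 - 5000*t^2 + 6250*t - 3125)
d^5M/dt^5 = 19200/(64*t^6 - 960*t^5 + 6000*t^4 - 20000*t^3 + 37500*t^2 - 37500*t + 15625)

E[X^5] = d^5M/dt^5 |_{t=0} = 768/625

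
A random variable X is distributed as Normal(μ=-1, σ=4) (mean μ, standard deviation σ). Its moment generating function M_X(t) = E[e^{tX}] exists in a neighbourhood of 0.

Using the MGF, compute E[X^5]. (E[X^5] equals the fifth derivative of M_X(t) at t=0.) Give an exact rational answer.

E[X^5] = M^(5)(0) = -4001

M_X(t) = e^(8*t^2 - t)
M^(5)(t) = (1048576*t^5*e^(8*t^2) - 327680*t^4*e^(8*t^2) + 696320*t^3*e^(8*t^2) - 125440*t^2*e^(8*t^2) + 69200*t*e^(8*t^2) - 4001*e^(8*t^2))*e^(-t)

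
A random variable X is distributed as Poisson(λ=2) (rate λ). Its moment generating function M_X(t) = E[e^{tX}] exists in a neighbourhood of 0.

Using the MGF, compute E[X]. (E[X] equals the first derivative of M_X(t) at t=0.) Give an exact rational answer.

E[X] = D[M](0) = 2

M_X(t) = e^(2*e^(t) - 2)
D[M](t) = 2*e^(-2)*e^(t)*e^(2*e^(t))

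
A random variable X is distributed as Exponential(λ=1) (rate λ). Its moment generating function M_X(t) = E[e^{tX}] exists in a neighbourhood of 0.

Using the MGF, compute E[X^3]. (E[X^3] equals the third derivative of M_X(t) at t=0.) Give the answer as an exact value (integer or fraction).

M_X(t) = 1/(1 - t)
dM/dt = 1/(t^2 - 2*t + 1)
d^2M/dt^2 = -2/(t^3 - 3*t^2 + 3*t - 1)
d^3M/dt^3 = 6/(t^4 - 4*t^3 + 6*t^2 - 4*t + 1)

E[X^3] = d^3M/dt^3 |_{t=0} = 6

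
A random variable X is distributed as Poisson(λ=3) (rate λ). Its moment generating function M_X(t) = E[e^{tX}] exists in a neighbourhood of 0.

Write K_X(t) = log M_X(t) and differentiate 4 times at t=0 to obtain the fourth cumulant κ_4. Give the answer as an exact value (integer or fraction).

κ_4 = K^(4)(0) = 3

M_X(t) = e^(3*e^(t) - 3)
K_X(t) = log M_X(t) = 3*e^(t) - 3
K^(4)(t) = 3*e^(t)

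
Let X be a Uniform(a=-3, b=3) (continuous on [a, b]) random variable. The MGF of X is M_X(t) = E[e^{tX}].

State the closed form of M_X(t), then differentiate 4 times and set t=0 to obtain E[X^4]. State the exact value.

M_X(t) = (e^(3*t) - e^(-3*t))/(6*t)
dM/dt = (3*t*e^(6*t) + 3*t - e^(6*t) + 1)*e^(-3*t)/(6*t^2)
d^2M/dt^2 = (9*t^2*e^(6*t) - 9*t^2 - 6*t*e^(6*t) - 6*t + 2*e^(6*t) - 2)*e^(-3*t)/(6*t^3)
d^3M/dt^3 = (9*t^3*e^(6*t) + 9*t^3 - 9*t^2*e^(6*t) + 9*t^2 + 6*t*e^(6*t) + 6*t - 2*e^(6*t) + 2)*e^(-3*t)/(2*t^4)
d^4M/dt^4 = (27*t^4*e^(6*t) - 27*t^4 - 36*t^3*e^(6*t) - 36*t^3 + 36*t^2*e^(6*t) - 36*t^2 - 24*t*e^(6*t) - 24*t + 8*e^(6*t) - 8)*e^(-3*t)/(2*t^5)

E[X^4] = d^4M/dt^4 |_{t=0} = 81/5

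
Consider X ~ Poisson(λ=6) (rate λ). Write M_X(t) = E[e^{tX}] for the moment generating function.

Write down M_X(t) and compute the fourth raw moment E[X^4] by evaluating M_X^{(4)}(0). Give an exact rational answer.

M_X(t) = e^(6*e^(t) - 6)
D^4[M](t) = (1296*e^(4*t)*e^(6*e^(t)) + 1296*e^(3*t)*e^(6*e^(t)) + 252*e^(2*t)*e^(6*e^(t)) + 6*e^(t)*e^(6*e^(t)))*e^(-6)

E[X^4] = D^4[M](0) = 2850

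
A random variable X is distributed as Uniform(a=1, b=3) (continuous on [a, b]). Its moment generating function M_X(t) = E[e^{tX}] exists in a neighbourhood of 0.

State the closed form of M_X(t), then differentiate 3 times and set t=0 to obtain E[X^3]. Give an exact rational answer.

E[X^3] = M′′′(0) = 10

M_X(t) = (e^(3*t) - e^(t))/(2*t)
M′(t) = (3*t*e^(3*t) - t*e^(t) - e^(3*t) + e^(t))/(2*t^2)
M′′(t) = (9*t^2*e^(3*t) - t^2*e^(t) - 6*t*e^(3*t) + 2*t*e^(t) + 2*e^(3*t) - 2*e^(t))/(2*t^3)
M′′′(t) = (27*t^3*e^(3*t) - t^3*e^(t) - 27*t^2*e^(3*t) + 3*t^2*e^(t) + 18*t*e^(3*t) - 6*t*e^(t) - 6*e^(3*t) + 6*e^(t))/(2*t^4)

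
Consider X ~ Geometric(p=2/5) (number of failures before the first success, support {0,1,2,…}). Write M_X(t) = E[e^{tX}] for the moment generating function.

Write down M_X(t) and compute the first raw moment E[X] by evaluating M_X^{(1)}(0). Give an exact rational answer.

E[X] = M^(1)(0) = 3/2

M_X(t) = 2/(5*(1 - 3*e^(t)/5))
M^(1)(t) = 6*e^(t)/(9*e^(2*t) - 30*e^(t) + 25)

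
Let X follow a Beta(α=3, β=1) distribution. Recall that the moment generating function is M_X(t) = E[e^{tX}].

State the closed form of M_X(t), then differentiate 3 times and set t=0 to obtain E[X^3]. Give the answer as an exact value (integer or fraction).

E[X^3] = M^(3)(0) = 1/2

M_X(t) = ₁F₁(3; 4; t)
M^(3)(t) = ₁F₁(6; 7; t)/2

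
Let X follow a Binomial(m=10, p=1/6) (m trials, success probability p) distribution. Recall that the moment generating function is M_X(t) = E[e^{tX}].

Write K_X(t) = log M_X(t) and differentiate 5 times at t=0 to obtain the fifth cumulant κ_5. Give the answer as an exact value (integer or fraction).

κ_5 = K′′′′′(0) = -50/81

M_X(t) = (e^(t)/6 + 5/6)^10
K_X(t) = log M_X(t) = 10*log(e^(t)/6 + 5/6)
K′(t) = 10*e^(t)/(e^(t) + 5)
K′′(t) = 50*e^(t)/(e^(2*t) + 10*e^(t) + 25)
K′′′(t) = (-50*e^(2*t) + 250*e^(t))/(e^(3*t) + 15*e^(2*t) + 75*e^(t) + 125)
K′′′′(t) = (50*e^(3*t) - 1000*e^(2*t) + 1250*e^(t))/(e^(4*t) + 20*e^(3*t) + 150*e^(2*t) + 500*e^(t) + 625)
K′′′′′(t) = (-50*e^(4*t) + 2750*e^(3*t) - 13750*e^(2*t) + 6250*e^(t))/(e^(5*t) + 25*e^(4*t) + 250*e^(3*t) + 1250*e^(2*t) + 3125*e^(t) + 3125)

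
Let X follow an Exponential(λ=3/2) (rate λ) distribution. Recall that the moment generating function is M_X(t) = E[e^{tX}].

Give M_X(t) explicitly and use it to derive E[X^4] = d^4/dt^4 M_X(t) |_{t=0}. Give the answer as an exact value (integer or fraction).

E[X^4] = M′′′′(0) = 128/27

M_X(t) = 3/(2*(3/2 - t))
M′(t) = 6/(4*t^2 - 12*t + 9)
M′′(t) = -24/(8*t^3 - 36*t^2 + 54*t - 27)
M′′′(t) = 144/(16*t^4 - 96*t^3 + 216*t^2 - 216*t + 81)
M′′′′(t) = -1152/(32*t^5 - 240*t^4 + 720*t^3 - 1080*t^2 + 810*t - 243)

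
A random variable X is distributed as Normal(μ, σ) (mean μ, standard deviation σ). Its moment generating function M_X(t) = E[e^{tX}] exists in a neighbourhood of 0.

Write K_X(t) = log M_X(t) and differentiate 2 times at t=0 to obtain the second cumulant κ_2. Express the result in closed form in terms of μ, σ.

M_X(t) = e^(μ*t + σ^2*t^2/2)
K_X(t) = log M_X(t) = μ*t + σ^2*t^2/2
K′(t) = μ + σ^2*t
K′′(t) = σ^2

κ_2 = K′′(0) = σ^2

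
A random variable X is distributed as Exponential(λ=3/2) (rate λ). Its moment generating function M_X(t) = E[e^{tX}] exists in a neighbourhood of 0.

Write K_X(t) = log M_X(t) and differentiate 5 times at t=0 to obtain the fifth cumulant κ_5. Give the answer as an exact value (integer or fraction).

M_X(t) = 3/(2*(3/2 - t))
K_X(t) = log M_X(t) = -log(3/2 - t) - log(2) + log(3)
K^(5)(t) = -768/(32*t^5 - 240*t^4 + 720*t^3 - 1080*t^2 + 810*t - 243)

κ_5 = K^(5)(0) = 256/81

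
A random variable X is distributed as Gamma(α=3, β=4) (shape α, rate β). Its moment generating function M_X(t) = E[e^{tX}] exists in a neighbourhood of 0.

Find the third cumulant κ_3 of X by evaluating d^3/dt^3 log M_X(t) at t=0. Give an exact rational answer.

κ_3 = D^3[K](0) = 3/32

M_X(t) = 64/(4 - t)^3
K_X(t) = log M_X(t) = -3*log(4 - t) + 6*log(2)
D^3[K](t) = -6/(t^3 - 12*t^2 + 48*t - 64)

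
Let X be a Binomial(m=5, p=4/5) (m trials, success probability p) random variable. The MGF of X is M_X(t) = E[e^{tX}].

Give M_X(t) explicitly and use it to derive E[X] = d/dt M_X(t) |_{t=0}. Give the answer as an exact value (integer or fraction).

M_X(t) = (4*e^(t)/5 + 1/5)^5
M′(t) = 1024*e^(5*t)/625 + 1024*e^(4*t)/625 + 384*e^(3*t)/625 + 64*e^(2*t)/625 + 4*e^(t)/625

E[X] = M′(0) = 4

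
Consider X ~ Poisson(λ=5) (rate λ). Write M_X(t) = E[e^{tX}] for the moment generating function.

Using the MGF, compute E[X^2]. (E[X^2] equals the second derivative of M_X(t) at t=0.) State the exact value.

M_X(t) = e^(5*e^(t) - 5)
dM/dt = 5*e^(-5)*e^(t)*e^(5*e^(t))
d^2M/dt^2 = (25*e^(2*t)*e^(5*e^(t)) + 5*e^(t)*e^(5*e^(t)))*e^(-5)

E[X^2] = d^2M/dt^2 |_{t=0} = 30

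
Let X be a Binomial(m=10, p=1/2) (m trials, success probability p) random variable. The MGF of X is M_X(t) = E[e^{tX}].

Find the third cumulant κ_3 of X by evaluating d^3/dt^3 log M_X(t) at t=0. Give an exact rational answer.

κ_3 = K′′′(0) = 0

M_X(t) = (e^(t)/2 + 1/2)^10
K_X(t) = log M_X(t) = 10*log(e^(t)/2 + 1/2)
K′(t) = 10*e^(t)/(e^(t) + 1)
K′′(t) = 10*e^(t)/(e^(2*t) + 2*e^(t) + 1)
K′′′(t) = (-10*e^(2*t) + 10*e^(t))/(e^(3*t) + 3*e^(2*t) + 3*e^(t) + 1)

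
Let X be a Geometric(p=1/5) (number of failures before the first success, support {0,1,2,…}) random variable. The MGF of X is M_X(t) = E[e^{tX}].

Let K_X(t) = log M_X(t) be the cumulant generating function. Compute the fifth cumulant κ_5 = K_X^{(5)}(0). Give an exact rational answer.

κ_5 = K′′′′′(0) = 43380

M_X(t) = 1/(5*(1 - 4*e^(t)/5))
K_X(t) = log M_X(t) = -log(1 - 4*e^(t)/5) - log(5)
K′(t) = -4*e^(t)/(4*e^(t) - 5)
K′′(t) = 20*e^(t)/(16*e^(2*t) - 40*e^(t) + 25)
K′′′(t) = (-80*e^(2*t) - 100*e^(t))/(64*e^(3*t) - 240*e^(2*t) + 300*e^(t) - 125)
K′′′′(t) = (320*e^(3*t) + 1600*e^(2*t) + 500*e^(t))/(256*e^(4*t) - 1280*e^(3*t) + 2400*e^(2*t) - 2000*e^(t) + 625)
K′′′′′(t) = (-1280*e^(4*t) - 17600*e^(3*t) - 22000*e^(2*t) - 2500*e^(t))/(1024*e^(5*t) - 6400*e^(4*t) + 16000*e^(3*t) - 20000*e^(2*t) + 12500*e^(t) - 3125)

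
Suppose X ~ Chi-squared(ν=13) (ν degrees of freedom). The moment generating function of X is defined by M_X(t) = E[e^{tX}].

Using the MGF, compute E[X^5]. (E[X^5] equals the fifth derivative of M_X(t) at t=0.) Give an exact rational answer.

M_X(t) = (1 - 2*t)^(-13/2)
dM/dt = -13/(128*t^7*√(1 - 2*t) - 448*t^6*√(1 - 2*t) + 672*t^5*√(1 - 2*t) - 560*t^4*√(1 - 2*t) + 280*t^3*√(1 - 2*t) - 84*t^2*√(1 - 2*t) + 14*t*√(1 - 2*t) - √(1 - 2*t))

E[X^5] = d^5M/dt^5 |_{t=0} = 1322685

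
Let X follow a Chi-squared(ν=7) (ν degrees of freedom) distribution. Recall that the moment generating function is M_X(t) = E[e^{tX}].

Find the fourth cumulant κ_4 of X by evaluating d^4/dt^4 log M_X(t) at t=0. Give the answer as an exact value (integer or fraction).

M_X(t) = (1 - 2*t)^(-7/2)
K_X(t) = log M_X(t) = -7*log(1 - 2*t)/2
D^4[K](t) = 336/(16*t^4 - 32*t^3 + 24*t^2 - 8*t + 1)

κ_4 = D^4[K](0) = 336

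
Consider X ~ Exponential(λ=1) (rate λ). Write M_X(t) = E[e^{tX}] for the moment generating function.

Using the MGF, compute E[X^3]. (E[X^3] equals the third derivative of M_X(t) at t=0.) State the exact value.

M_X(t) = 1/(1 - t)
M^(3)(t) = 6/(t^4 - 4*t^3 + 6*t^2 - 4*t + 1)

E[X^3] = M^(3)(0) = 6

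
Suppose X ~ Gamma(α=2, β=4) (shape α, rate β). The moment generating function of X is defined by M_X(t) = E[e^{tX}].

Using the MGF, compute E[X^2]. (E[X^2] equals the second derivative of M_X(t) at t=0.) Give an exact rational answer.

E[X^2] = D^2[M](0) = 3/8

M_X(t) = 16/(4 - t)^2
D^2[M](t) = 96/(t^4 - 16*t^3 + 96*t^2 - 256*t + 256)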